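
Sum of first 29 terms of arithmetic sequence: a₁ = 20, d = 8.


aₙ = 20 + (29-1)×8 = 244
Sₙ = n(a₁+aₙ)/2 = 29×(20+244)/2
= 29×264/2 = 3828

S_29 = 3828


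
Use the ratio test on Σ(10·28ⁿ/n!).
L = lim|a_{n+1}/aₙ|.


aₙ = 10·28^n/n!
a_{n+1}/aₙ = 28^(n+1)/(n+1)! × n!/28^n  (constant 10 cancels)
= 28/(n+1)
L = lim(n→∞) 28/(n+1) = 0
L < 1 → series CONVERGES

Converges (ratio test: L = 0 < 1)


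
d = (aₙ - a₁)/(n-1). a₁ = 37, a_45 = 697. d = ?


d = (aₙ - a₁)/(n-1)
= (697 - 37)/(45-1)
= 660/44 = 15

d = 15


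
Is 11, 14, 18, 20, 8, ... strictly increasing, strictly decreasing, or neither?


Differences: 3, 4, 2, -12
Difference at position 1 is +3 (> 0) but position 4 is -12 (< 0) — sequence both rises and falls
→ NOT monotonic

Not monotonic


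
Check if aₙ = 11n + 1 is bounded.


aₙ = 11n + 1 → as n→∞, aₙ→∞
No finite upper bound exists
The sequence is UNBOUNDED

Unbounded (aₙ → ∞ as n → ∞)


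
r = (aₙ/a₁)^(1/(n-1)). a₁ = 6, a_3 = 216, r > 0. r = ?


r^(n-1) = aₙ/a₁
r^2 = 216/6 = 36
r = 36^(1/2)
= ±6; taking r > 0 gives r = 6

r = 6


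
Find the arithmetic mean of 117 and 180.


AM = (117 + 180)/2 = 297/2 = 148.5

AM = 148.5


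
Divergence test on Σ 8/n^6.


lim(n→∞) 8/n^6 = 0
lim aₙ = 0 → nth-term test is INCONCLUSIVE
(Need other tests; this is actually a convergent p-series with p=6 > 1)

Inconclusive (lim aₙ = 0; need another test)


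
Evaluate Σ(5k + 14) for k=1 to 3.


Σ(5k+14) = 5·Σk + 14·n
= 5·6 + 14·3
= 30 + 42 = 72

Σ = 72


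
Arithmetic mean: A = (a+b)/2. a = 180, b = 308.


AM = (180 + 308)/2 = 488/2 = 244

AM = 244


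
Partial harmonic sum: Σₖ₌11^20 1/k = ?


Σₖ₌11^20 1/k = 1/11 + 1/12 + 1/13 + 1/14 + 1/15 + 1/16 + 1/17 + 1/18 + 1/19 + 1/20
= 155685007/232792560
≈ 0.6688

Sum = 155685007/232792560 ≈ 0.6688


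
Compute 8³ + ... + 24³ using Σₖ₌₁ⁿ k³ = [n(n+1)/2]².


Σₖ₌8^24 k³ = [24·25/2]² − [7·8/2]²
= 90000 − 784 = 89216

Σk³ = 89216


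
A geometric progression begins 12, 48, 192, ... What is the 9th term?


aₙ = a₁·r^(n-1)
= 12×4^8
= 12×65536
= 786432

a_9 = 786432


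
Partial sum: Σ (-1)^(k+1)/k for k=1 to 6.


S = 1 - 1/2 + 1/3 - 1/4 + 1/5 - 1/6
= 0.6167
(Full series converges to +ln(2) ≈ +0.6931)

S_6 = 0.6167


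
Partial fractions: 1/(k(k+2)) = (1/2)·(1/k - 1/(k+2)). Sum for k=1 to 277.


1/(k(k+2)) = (1/2)·(1/k - 1/(k+2)) (partial fractions)
Telescoping: Σ = (1/2)·(1 + 1/2 - 1/278 - 1/279) = 57893/77562

Sum = 57893/77562


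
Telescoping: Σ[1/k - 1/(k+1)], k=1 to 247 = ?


Telescoping: adjacent terms cancel.
= 1/1 - 1/248
= 1 - 1/248 = 247/248

Sum = 247/248


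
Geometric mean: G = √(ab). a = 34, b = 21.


GM = √(34×21) = √714 = 26.7208

GM = 26.7208


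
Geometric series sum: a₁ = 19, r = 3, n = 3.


Sₙ = 19×(3^3 - 1)/(3 - 1)
= 19×(27 - 1)/2
= 19×26/2
= 247

S_3 = 247


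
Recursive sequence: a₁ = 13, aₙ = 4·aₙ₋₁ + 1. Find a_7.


Computing step by step:
a_1 = 13
a_2 = 53
a_3 = 213
a_4 = 853
a_5 = 3413
a_6 = 13653
a_7 = 54613


a_7 = 54613


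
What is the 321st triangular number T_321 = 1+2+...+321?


n(n+1)/2 = 321×322/2 = 103362/2 = 51681

Σk = 51681


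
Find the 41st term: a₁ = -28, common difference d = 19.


aₙ = a₁ + (n-1)d
= -28 + (41-1)×19
= -28 + 760
= 732

a_41 = 732


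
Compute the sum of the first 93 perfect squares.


n = 93
n(n+1)(2n+1)/6 = 93×94×187/6
= 1634754/6 = 272459

Σk² = 272459


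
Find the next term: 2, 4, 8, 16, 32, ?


Pattern: powers of 2: 2ⁿ
Terms: 2, 4, 8, 16, 32
Next term = 64

Next term = 64


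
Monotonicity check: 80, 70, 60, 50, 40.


Differences: -10, -10, -10, -10
All differences < 0 → strictly DECREASING

Monotonically decreasing


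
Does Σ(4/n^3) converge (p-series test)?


p-series test: Σ c/n^p converges if p > 1, diverges if p ≤ 1 (constant c > 0 doesn't affect convergence).
p = 3
3 > 1 → CONVERGES

Converges (p = 3 > 1)


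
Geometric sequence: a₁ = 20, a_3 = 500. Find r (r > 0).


r^(n-1) = aₙ/a₁
r^2 = 500/20 = 25
r = 25^(1/2)
= ±5; taking r > 0 gives r = 5

r = 5


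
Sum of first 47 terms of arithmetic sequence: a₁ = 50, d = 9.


aₙ = 50 + (47-1)×9 = 464
Sₙ = n(a₁+aₙ)/2 = 47×(50+464)/2
= 47×514/2 = 12079

S_47 = 12079


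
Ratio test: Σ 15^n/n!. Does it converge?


aₙ = 15^n/n!
a_{n+1}/aₙ = 15^(n+1)/(n+1)! × n!/15^n
= 15/(n+1)
L = lim(n→∞) 15/(n+1) = 0
L < 1 → series CONVERGES

Converges (ratio test: L = 0 < 1)


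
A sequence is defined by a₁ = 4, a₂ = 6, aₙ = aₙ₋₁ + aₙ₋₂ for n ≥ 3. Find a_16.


Computing iteratively: 4, 6, 10, 16, 26, 42, 68, 110, 178, 288, 466, 754, ...
a_16 = 5168

a_16 = 5168


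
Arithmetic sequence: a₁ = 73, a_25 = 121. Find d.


d = (aₙ - a₁)/(n-1)
= (121 - 73)/(25-1)
= 48/24 = 2

d = 2


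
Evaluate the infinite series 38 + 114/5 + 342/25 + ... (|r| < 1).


S∞ = a₁/(1-r) = 38/(1 - 3/5)
= 38/(2/5)
= 95

S∞ = 95


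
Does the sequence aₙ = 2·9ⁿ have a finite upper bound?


aₙ = 2·9ⁿ → as n→∞, aₙ→∞ (since base 9 > 1)
No finite upper bound exists
The sequence is UNBOUNDED

Unbounded (aₙ → ∞ as n → ∞)


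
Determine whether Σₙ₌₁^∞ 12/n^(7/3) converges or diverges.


p-series test: Σ c/n^p converges if p > 1, diverges if p ≤ 1 (constant c > 0 doesn't affect convergence).
p = 7/3
7/3 > 1 → CONVERGES

Converges (p = 7/3 > 1)


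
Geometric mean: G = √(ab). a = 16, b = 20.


GM = √(16×20) = √320 = 17.8885

GM = 17.8885


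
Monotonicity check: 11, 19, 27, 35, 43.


Differences: 8, 8, 8, 8
All differences > 0 → strictly INCREASING

Monotonically increasing


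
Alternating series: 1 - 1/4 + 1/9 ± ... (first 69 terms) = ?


S = 1 - 1/4 + 1/9 - 1/16 + 1/25 - 1/36 + 1/49 - 1/64 ± ...
= 0.8226
(Full series converges to +π²/12 ≈ +0.8225)

S_69 = 0.8226


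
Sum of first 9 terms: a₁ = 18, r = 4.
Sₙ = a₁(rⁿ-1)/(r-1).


Sₙ = 18×(4^9 - 1)/(4 - 1)
= 18×(262144 - 1)/3
= 18×262143/3
= 1572858

S_9 = 1572858


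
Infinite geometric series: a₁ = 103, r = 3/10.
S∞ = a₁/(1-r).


S∞ = a₁/(1-r) = 103/(1 - 3/10)
= 103/(7/10)
= 1030/7

S∞ = 1030/7


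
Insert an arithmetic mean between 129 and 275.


AM = (129 + 275)/2 = 404/2 = 202

AM = 202


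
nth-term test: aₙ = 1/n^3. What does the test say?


lim(n→∞) 1/n^3 = 0
lim aₙ = 0 → nth-term test is INCONCLUSIVE
(Need other tests; this is actually a convergent p-series with p=3 > 1)

Inconclusive (lim aₙ = 0; need another test)


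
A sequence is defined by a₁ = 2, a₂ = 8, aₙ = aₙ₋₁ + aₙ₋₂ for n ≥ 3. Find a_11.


Computing iteratively: 2, 8, 10, 18, 28, 46, 74, 120, 194, 314, 508
a_11 = 508

a_11 = 508


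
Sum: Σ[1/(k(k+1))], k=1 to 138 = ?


1/(k(k+1)) = 1/k - 1/(k+1) (partial fractions)
Telescoping: Σ = 1 - 1/139 = 138/139

Sum = 138/139


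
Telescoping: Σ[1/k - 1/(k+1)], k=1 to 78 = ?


Telescoping: adjacent terms cancel.
= 1/1 - 1/79
= 1 - 1/79 = 78/79

Sum = 78/79


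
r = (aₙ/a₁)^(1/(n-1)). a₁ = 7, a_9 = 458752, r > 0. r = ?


r^(n-1) = aₙ/a₁
r^8 = 458752/7 = 65536
r = 65536^(1/8)
= ±4; taking r > 0 gives r = 4

r = 4


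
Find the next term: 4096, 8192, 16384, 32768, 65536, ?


Pattern: powers of 2: 2ⁿ
Terms: 4096, 8192, 16384, 32768, 65536
Next term = 131072

Next term = 131072


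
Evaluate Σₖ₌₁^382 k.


n(n+1)/2 = 382×383/2 = 146306/2 = 73153

Σk = 73153


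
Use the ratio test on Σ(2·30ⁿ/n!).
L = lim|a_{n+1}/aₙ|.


aₙ = 2·30^n/n!
a_{n+1}/aₙ = 30^(n+1)/(n+1)! × n!/30^n  (constant 2 cancels)
= 30/(n+1)
L = lim(n→∞) 30/(n+1) = 0
L < 1 → series CONVERGES

Converges (ratio test: L = 0 < 1)


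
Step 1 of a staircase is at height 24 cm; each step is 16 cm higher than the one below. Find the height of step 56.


aₙ = a₁ + (n-1)d
= 24 + (56-1)×16
= 24 + 880
= 904

a_56 = 904


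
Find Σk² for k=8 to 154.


Σₖ₌8^154 k² = Σₖ₌₁^154 k² − Σₖ₌₁^7 k²
= 154·155·309/6 − 7·8·15/6
= 1229305 − 140 = 1229165

Σk² = 1229165


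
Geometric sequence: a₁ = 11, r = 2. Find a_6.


aₙ = a₁·r^(n-1)
= 11×2^5
= 11×32
= 352

a_6 = 352


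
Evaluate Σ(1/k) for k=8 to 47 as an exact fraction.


Σₖ₌8^47 1/k = 1/8 + 1/9 + 1/10 + ... + 1/47
= 816866824984547958443/442720643463713815200
≈ 1.8451

Sum = 816866824984547958443/442720643463713815200 ≈ 1.8451


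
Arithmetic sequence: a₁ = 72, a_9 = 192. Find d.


d = (aₙ - a₁)/(n-1)
= (192 - 72)/(9-1)
= 120/8 = 15

d = 15


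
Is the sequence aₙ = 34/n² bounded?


a₁ = 34, a₂ = 34/4, a₃ = 34/9, ...
0 < aₙ ≤ 34 for all n ≥ 1
The sequence IS bounded

Bounded (0 < aₙ ≤ 34)


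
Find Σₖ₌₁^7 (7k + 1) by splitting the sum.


Σ(7k+1) = 7·Σk + 1·n
= 7·28 + 1·7
= 196 + 7 = 203

Σ = 203


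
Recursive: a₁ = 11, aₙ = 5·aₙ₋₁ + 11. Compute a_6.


Computing step by step:
a_1 = 11
a_2 = 66
a_3 = 341
a_4 = 1716
a_5 = 8591
a_6 = 42966


a_6 = 42966


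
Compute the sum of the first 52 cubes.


n(n+1)/2 = 52×53/2 = 1378
Σk³ = 1378² = 1898884

Σk³ = 1898884


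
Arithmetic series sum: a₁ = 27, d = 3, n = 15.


aₙ = 27 + (15-1)×3 = 69
Sₙ = n(a₁+aₙ)/2 = 15×(27+69)/2
= 15×96/2 = 720

S_15 = 720


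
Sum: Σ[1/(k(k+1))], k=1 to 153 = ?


1/(k(k+1)) = 1/k - 1/(k+1) (partial fractions)
Telescoping: Σ = 1 - 1/154 = 153/154

Sum = 153/154


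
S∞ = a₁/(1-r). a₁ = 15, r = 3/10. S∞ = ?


S∞ = a₁/(1-r) = 15/(1 - 3/10)
= 15/(7/10)
= 150/7

S∞ = 150/7


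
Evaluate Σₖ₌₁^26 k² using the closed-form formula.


n = 26
n(n+1)(2n+1)/6 = 26×27×53/6
= 37206/6 = 6201

Σk² = 6201


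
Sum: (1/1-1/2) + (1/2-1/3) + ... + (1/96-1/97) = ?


Telescoping: adjacent terms cancel.
= 1/1 - 1/97
= 1 - 1/97 = 96/97

Sum = 96/97


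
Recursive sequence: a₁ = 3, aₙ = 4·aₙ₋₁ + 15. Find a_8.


Computing step by step:
a_1 = 3
a_2 = 27
a_3 = 123
a_4 = 507
a_5 = 2043
a_6 = 8187
a_7 = 32763
a_8 = 131067


a_8 = 131067


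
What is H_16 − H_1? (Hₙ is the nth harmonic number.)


Σₖ₌2^16 1/k = 1/2 + 1/3 + 1/4 + ... + 1/16
= 1715839/720720
≈ 2.3807

Sum = 1715839/720720 ≈ 2.3807


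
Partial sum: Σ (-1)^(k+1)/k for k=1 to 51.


S = 1 - 1/2 + 1/3 - 1/4 + 1/5 - 1/6 + 1/7 - 1/8 ± ...
= 0.7029
(Full series converges to +ln(2) ≈ +0.6931)

S_51 = 0.7029


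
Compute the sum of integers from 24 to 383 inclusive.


Σₖ₌24^383 k = Σₖ₌₁^383 k − Σₖ₌₁^23 k
= 383·384/2 − 23·24/2
= 73536 − 276 = 73260

Σk = 73260


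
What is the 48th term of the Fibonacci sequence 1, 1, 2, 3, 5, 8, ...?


Fibonacci sequence: 1, 1, 2, 3, 5, 8, 13, 21, 34, 55, 89, ...
F(48) = 4807526976

F(48) = 4807526976


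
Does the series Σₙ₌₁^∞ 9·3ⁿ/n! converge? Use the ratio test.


aₙ = 9·3^n/n!
a_{n+1}/aₙ = 3^(n+1)/(n+1)! × n!/3^n  (constant 9 cancels)
= 3/(n+1)
L = lim(n→∞) 3/(n+1) = 0
L < 1 → series CONVERGES

Converges (ratio test: L = 0 < 1)


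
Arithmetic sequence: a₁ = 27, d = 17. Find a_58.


aₙ = a₁ + (n-1)d
= 27 + (58-1)×17
= 27 + 969
= 996

a_58 = 996


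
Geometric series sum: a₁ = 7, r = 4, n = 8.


Sₙ = 7×(4^8 - 1)/(4 - 1)
= 7×(65536 - 1)/3
= 7×65535/3
= 152915

S_8 = 152915


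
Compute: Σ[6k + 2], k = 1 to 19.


Σ(6k+2) = 6·Σk + 2·n
= 6·190 + 2·19
= 1140 + 38 = 1178

Σ = 1178


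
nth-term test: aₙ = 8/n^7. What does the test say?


lim(n→∞) 8/n^7 = 0
lim aₙ = 0 → nth-term test is INCONCLUSIVE
(Need other tests; this is actually a convergent p-series with p=7 > 1)

Inconclusive (lim aₙ = 0; need another test)


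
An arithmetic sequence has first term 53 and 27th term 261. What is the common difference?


d = (aₙ - a₁)/(n-1)
= (261 - 53)/(27-1)
= 208/26 = 8

d = 8


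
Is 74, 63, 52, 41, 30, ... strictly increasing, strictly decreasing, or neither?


Differences: -11, -11, -11, -11
All differences < 0 → strictly DECREASING

Monotonically decreasing


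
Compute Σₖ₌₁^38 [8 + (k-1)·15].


aₙ = 8 + (38-1)×15 = 563
Sₙ = n(a₁+aₙ)/2 = 38×(8+563)/2
= 38×571/2 = 10849

S_38 = 10849


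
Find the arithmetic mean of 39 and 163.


AM = (39 + 163)/2 = 202/2 = 101

AM = 101


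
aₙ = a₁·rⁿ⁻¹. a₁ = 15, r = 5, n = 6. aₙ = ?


aₙ = a₁·r^(n-1)
= 15×5^5
= 15×3125
= 46875

a_6 = 46875


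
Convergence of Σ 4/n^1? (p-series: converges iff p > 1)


p-series test: Σ c/n^p converges if p > 1, diverges if p ≤ 1 (constant c > 0 doesn't affect convergence).
p = 1
1 ≤ 1 → DIVERGES

Diverges (p = 1 ≤ 1)


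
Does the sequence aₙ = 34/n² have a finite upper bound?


a₁ = 34, a₂ = 34/4, a₃ = 34/9, ...
0 < aₙ ≤ 34 for all n ≥ 1
The sequence IS bounded

Bounded (0 < aₙ ≤ 34)


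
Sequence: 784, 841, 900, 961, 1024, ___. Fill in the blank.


Pattern: perfect squares: n²
Terms: 784, 841, 900, 961, 1024
Next term = 1089

Next term = 1089


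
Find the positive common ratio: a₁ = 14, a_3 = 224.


r^(n-1) = aₙ/a₁
r^2 = 224/14 = 16
r = 16^(1/2)
= ±4; taking r > 0 gives r = 4

r = 4


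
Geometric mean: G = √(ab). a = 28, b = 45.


GM = √(28×45) = √1260 = 35.4965

GM = 35.4965


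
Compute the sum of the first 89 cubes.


n(n+1)/2 = 89×90/2 = 4005
Σk³ = 4005² = 16040025

Σk³ = 16040025


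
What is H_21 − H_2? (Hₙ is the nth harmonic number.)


Σₖ₌3^21 1/k = 1/3 + 1/4 + 1/5 + ... + 1/21
= 11098301/5173168
≈ 2.1454

Sum = 11098301/5173168 ≈ 2.1454


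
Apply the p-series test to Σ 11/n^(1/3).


p-series test: Σ c/n^p converges if p > 1, diverges if p ≤ 1 (constant c > 0 doesn't affect convergence).
p = 1/3
1/3 ≤ 1 → DIVERGES

Diverges (p = 1/3 ≤ 1)


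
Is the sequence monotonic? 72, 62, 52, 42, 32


Differences: -10, -10, -10, -10
All differences < 0 → strictly DECREASING

Monotonically decreasing


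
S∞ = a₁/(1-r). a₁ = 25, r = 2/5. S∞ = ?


S∞ = a₁/(1-r) = 25/(1 - 2/5)
= 25/(3/5)
= 125/3

S∞ = 125/3


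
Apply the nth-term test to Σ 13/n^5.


lim(n→∞) 13/n^5 = 0
lim aₙ = 0 → nth-term test is INCONCLUSIVE
(Need other tests; this is actually a convergent p-series with p=5 > 1)

Inconclusive (lim aₙ = 0; need another test)


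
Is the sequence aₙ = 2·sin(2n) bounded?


For all n, -1 ≤ sin(2n) ≤ 1, so -2 ≤ 2·sin(2n) ≤ 2
Lower bound: -2, Upper bound: 2
The sequence IS bounded

Bounded (-2 ≤ aₙ ≤ 2)


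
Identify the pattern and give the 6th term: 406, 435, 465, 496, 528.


Pattern: triangular numbers: n(n+1)/2
Terms: 406, 435, 465, 496, 528
Next term = 561

Next term = 561


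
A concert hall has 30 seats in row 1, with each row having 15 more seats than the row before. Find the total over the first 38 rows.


aₙ = 30 + (38-1)×15 = 585
Sₙ = n(a₁+aₙ)/2 = 38×(30+585)/2
= 38×615/2 = 11685

S_38 = 11685


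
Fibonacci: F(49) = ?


Fibonacci sequence: 1, 1, 2, 3, 5, 8, 13, 21, 34, 55, 89, ...
F(49) = 7778742049

F(49) = 7778742049


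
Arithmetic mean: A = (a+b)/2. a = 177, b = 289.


AM = (177 + 289)/2 = 466/2 = 233

AM = 233


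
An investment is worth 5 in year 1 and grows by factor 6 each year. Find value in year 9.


aₙ = a₁·r^(n-1)
= 5×6^8
= 5×1679616
= 8398080

a_9 = 8398080


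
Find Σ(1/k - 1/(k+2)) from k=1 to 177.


Telescoping with gap 2: two head and two tail terms survive.
= (1 + 1/2) - (1/178 + 1/179)
= 3/2 - 1/178 - 1/179 = 23718/15931

Sum = 23718/15931


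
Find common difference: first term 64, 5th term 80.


d = (aₙ - a₁)/(n-1)
= (80 - 64)/(5-1)
= 16/4 = 4

d = 4


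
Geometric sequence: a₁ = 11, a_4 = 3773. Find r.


r^(n-1) = aₙ/a₁
r^3 = 3773/11 = 343
r = 343^(1/3)
= 7

r = 7


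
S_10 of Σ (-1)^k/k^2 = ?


S = -1 + 1/4 - 1/9 + 1/16 - 1/25 + 1/36 - 1/49 + 1/64 ± ...
= -0.818
(Full series converges to -π²/12 ≈ -0.8225)

S_10 = -0.818


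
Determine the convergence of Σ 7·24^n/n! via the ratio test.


aₙ = 7·24^n/n!
a_{n+1}/aₙ = 24^(n+1)/(n+1)! × n!/24^n  (constant 7 cancels)
= 24/(n+1)
L = lim(n→∞) 24/(n+1) = 0
L < 1 → series CONVERGES

Converges (ratio test: L = 0 < 1)


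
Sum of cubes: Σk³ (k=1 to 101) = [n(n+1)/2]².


n(n+1)/2 = 101×102/2 = 5151
Σk³ = 5151² = 26532801

Σk³ = 26532801


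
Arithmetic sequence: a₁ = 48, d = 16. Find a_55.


aₙ = a₁ + (n-1)d
= 48 + (55-1)×16
= 48 + 864
= 912

a_55 = 912


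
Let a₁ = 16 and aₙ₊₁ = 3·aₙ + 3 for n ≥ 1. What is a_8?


Computing step by step:
a_1 = 16
a_2 = 51
a_3 = 156
a_4 = 471
a_5 = 1416
a_6 = 4251
a_7 = 12756
a_8 = 38271


a_8 = 38271


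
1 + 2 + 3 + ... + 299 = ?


n(n+1)/2 = 299×300/2 = 89700/2 = 44850

Σk = 44850


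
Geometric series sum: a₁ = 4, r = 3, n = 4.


Sₙ = 4×(3^4 - 1)/(3 - 1)
= 4×(81 - 1)/2
= 4×80/2
= 160

S_4 = 160


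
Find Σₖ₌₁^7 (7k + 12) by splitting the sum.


Σ(7k+12) = 7·Σk + 12·n
= 7·28 + 12·7
= 196 + 84 = 280

Σ = 280


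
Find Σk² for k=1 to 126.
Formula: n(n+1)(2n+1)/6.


n = 126
n(n+1)(2n+1)/6 = 126×127×253/6
= 4048506/6 = 674751

Σk² = 674751


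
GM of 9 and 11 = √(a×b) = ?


GM = √(9×11) = √99 = 9.9499

GM = 9.9499


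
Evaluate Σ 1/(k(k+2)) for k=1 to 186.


1/(k(k+2)) = (1/2)·(1/k - 1/(k+2)) (partial fractions)
Telescoping: Σ = (1/2)·(1 + 1/2 - 1/187 - 1/188) = 52359/70312

Sum = 52359/70312


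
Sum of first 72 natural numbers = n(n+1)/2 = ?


n(n+1)/2 = 72×73/2 = 5256/2 = 2628

Σk = 2628


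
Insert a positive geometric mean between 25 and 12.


GM = √(25×12) = √300 = 17.3205

GM = 17.3205


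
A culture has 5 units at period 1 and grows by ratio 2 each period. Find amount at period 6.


aₙ = a₁·r^(n-1)
= 5×2^5
= 5×32
= 160

a_6 = 160


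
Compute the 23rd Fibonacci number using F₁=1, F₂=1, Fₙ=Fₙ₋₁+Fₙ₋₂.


Fibonacci sequence: 1, 1, 2, 3, 5, 8, 13, 21, 34, 55, 89, ...
F(23) = 28657

F(23) = 28657


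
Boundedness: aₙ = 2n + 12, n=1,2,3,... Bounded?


aₙ = 2n + 12 → as n→∞, aₙ→∞
No finite upper bound exists
The sequence is UNBOUNDED

Unbounded (aₙ → ∞ as n → ∞)


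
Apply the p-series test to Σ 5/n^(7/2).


p-series test: Σ c/n^p converges if p > 1, diverges if p ≤ 1 (constant c > 0 doesn't affect convergence).
p = 7/2
7/2 > 1 → CONVERGES

Converges (p = 7/2 > 1)


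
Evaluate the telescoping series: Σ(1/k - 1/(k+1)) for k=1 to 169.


Telescoping: adjacent terms cancel.
= 1/1 - 1/170
= 1 - 1/170 = 169/170

Sum = 169/170


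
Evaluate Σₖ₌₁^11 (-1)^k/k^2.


S = -1 + 1/4 - 1/9 + 1/16 - 1/25 + 1/36 - 1/49 + 1/64 ± ...
= -0.8262
(Full series converges to -π²/12 ≈ -0.8225)

S_11 = -0.8262


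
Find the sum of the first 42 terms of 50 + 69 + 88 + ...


aₙ = 50 + (42-1)×19 = 829
Sₙ = n(a₁+aₙ)/2 = 42×(50+829)/2
= 42×879/2 = 18459

S_42 = 18459


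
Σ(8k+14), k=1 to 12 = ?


Σ(8k+14) = 8·Σk + 14·n
= 8·78 + 14·12
= 624 + 168 = 792

Σ = 792


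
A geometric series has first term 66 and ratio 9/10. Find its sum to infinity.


S∞ = a₁/(1-r) = 66/(1 - 9/10)
= 66/(1/10)
= 660

S∞ = 660


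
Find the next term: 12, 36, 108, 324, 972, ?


Pattern: geometric (r=3)
Terms: 12, 36, 108, 324, 972
Next term = 2916

Next term = 2916


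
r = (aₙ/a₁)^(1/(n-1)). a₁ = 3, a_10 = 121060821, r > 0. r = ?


r^(n-1) = aₙ/a₁
r^9 = 121060821/3 = 40353607
r = 40353607^(1/9)
= 7

r = 7


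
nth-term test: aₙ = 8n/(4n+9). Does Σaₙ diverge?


lim(n→∞) 8n/(4n+9) = 8/4 = 2  (divide numerator and denominator by n)
lim aₙ = 2 ≠ 0 → series DIVERGES

Diverges (lim aₙ = 2 ≠ 0)


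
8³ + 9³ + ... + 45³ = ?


Σₖ₌8^45 k³ = [45·46/2]² − [7·8/2]²
= 1071225 − 784 = 1070441

Σk³ = 1070441


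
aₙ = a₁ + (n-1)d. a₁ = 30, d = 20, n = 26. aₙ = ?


aₙ = a₁ + (n-1)d
= 30 + (26-1)×20
= 30 + 500
= 530

a_26 = 530


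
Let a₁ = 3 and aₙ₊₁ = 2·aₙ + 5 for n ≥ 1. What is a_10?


Computing step by step:
a_1 = 3
a_2 = 11
a_3 = 27
a_4 = 59
a_5 = 123
a_6 = 251
a_7 = 507
a_8 = 1019
a_9 = 2043
a_10 = 4091


a_10 = 4091


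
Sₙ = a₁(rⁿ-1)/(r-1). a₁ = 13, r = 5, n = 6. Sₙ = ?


Sₙ = 13×(5^6 - 1)/(5 - 1)
= 13×(15625 - 1)/4
= 13×15624/4
= 50778

S_6 = 50778


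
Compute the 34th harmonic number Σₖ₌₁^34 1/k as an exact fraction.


H_34 = 1/1 + 1/2 + 1/3 + ... + 1/34
= 54062195834749/13127595717600
≈ 4.1182

H_34 = 54062195834749/13127595717600 ≈ 4.1182


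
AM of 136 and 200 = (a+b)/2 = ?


AM = (136 + 200)/2 = 336/2 = 168

AM = 168


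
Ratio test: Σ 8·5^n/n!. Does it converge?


aₙ = 8·5^n/n!
a_{n+1}/aₙ = 5^(n+1)/(n+1)! × n!/5^n  (constant 8 cancels)
= 5/(n+1)
L = lim(n→∞) 5/(n+1) = 0
L < 1 → series CONVERGES

Converges (ratio test: L = 0 < 1)


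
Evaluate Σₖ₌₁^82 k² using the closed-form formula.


n = 82
n(n+1)(2n+1)/6 = 82×83×165/6
= 1122990/6 = 187165

Σk² = 187165


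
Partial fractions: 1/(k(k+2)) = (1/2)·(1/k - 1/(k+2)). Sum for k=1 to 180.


1/(k(k+2)) = (1/2)·(1/k - 1/(k+2)) (partial fractions)
Telescoping: Σ = (1/2)·(1 + 1/2 - 1/181 - 1/182) = 24525/32942

Sum = 24525/32942


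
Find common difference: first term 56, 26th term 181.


d = (aₙ - a₁)/(n-1)
= (181 - 56)/(26-1)
= 125/25 = 5

d = 5


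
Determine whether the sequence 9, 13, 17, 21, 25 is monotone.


Differences: 4, 4, 4, 4
All differences > 0 → strictly INCREASING

Monotonically increasing


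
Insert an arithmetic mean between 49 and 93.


AM = (49 + 93)/2 = 142/2 = 71

AM = 71


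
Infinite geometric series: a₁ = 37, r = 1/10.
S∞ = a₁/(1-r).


S∞ = a₁/(1-r) = 37/(1 - 1/10)
= 37/(9/10)
= 370/9

S∞ = 370/9


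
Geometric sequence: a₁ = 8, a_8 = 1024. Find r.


r^(n-1) = aₙ/a₁
r^7 = 1024/8 = 128
r = 128^(1/7)
= 2

r = 2


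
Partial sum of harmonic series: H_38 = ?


H_38 = 1/1 + 1/2 + 1/3 + ... + 1/38
= 2053580969474233/485721041551200
≈ 4.2279

H_38 = 2053580969474233/485721041551200 ≈ 4.2279


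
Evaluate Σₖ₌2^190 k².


Σₖ₌2^190 k² = Σₖ₌₁^190 k² − Σₖ₌₁^1 k²
= 190·191·381/6 − 1·2·3/6
= 2304415 − 1 = 2304414

Σk² = 2304414


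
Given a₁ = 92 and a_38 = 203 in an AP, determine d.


d = (aₙ - a₁)/(n-1)
= (203 - 92)/(38-1)
= 111/37 = 3

d = 3


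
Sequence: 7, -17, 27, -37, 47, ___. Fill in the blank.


Pattern: alternating sign, magnitude arithmetic (d=10)
Terms: 7, -17, 27, -37, 47
Next term = -57

Next term = -57


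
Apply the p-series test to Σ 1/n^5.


p-series test: Σ c/n^p converges if p > 1, diverges if p ≤ 1 (constant c > 0 doesn't affect convergence).
p = 5
5 > 1 → CONVERGES

Converges (p = 5 > 1)


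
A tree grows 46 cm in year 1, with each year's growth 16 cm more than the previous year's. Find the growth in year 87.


aₙ = a₁ + (n-1)d
= 46 + (87-1)×16
= 46 + 1376
= 1422

a_87 = 1422


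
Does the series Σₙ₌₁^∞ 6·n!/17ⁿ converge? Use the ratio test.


aₙ = 6·n!/17^n
a_{n+1}/aₙ = (n+1)!/17^(n+1) × 17^n/n!  (constant 6 cancels)
= (n+1)/17
L = lim(n→∞) (n+1)/17 = ∞
L > 1 → series DIVERGES

Diverges (ratio test: L = ∞ > 1)


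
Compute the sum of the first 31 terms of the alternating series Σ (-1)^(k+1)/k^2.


S = 1 - 1/4 + 1/9 - 1/16 + 1/25 - 1/36 + 1/49 - 1/64 ± ...
= 0.823
(Full series converges to +π²/12 ≈ +0.8225)

S_31 = 0.823


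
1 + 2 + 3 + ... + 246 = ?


n(n+1)/2 = 246×247/2 = 60762/2 = 30381

Σk = 30381


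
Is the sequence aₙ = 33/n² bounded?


a₁ = 33, a₂ = 33/4, a₃ = 33/9, ...
0 < aₙ ≤ 33 for all n ≥ 1
The sequence IS bounded

Bounded (0 < aₙ ≤ 33)


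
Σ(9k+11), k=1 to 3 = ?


Σ(9k+11) = 9·Σk + 11·n
= 9·6 + 11·3
= 54 + 33 = 87

Σ = 87


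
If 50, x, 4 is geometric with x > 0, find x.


GM = √(50×4) = √200 = 14.1421

GM = 14.1421


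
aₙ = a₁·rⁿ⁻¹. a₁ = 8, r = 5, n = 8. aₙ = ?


aₙ = a₁·r^(n-1)
= 8×5^7
= 8×78125
= 625000

a_8 = 625000


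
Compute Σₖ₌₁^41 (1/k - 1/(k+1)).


Telescoping: adjacent terms cancel.
= 1/1 - 1/42
= 1 - 1/42 = 41/42

Sum = 41/42


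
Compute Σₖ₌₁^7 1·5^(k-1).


Sₙ = 1×(5^7 - 1)/(5 - 1)
= 1×(78125 - 1)/4
= 1×78124/4
= 19531

S_7 = 19531


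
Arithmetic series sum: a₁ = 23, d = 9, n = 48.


aₙ = 23 + (48-1)×9 = 446
Sₙ = n(a₁+aₙ)/2 = 48×(23+446)/2
= 48×469/2 = 11256

S_48 = 11256


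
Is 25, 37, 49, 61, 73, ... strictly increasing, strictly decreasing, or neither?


Differences: 12, 12, 12, 12
All differences > 0 → strictly INCREASING

Monotonically increasing


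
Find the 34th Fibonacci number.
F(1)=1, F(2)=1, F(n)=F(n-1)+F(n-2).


Fibonacci sequence: 1, 1, 2, 3, 5, 8, 13, 21, 34, 55, 89, ...
F(34) = 5702887

F(34) = 5702887


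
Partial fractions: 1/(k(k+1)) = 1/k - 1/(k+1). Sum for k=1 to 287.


1/(k(k+1)) = 1/k - 1/(k+1) (partial fractions)
Telescoping: Σ = 1 - 1/288 = 287/288

Sum = 287/288


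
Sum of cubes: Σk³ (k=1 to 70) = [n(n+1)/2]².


n(n+1)/2 = 70×71/2 = 2485
Σk³ = 2485² = 6175225

Σk³ = 6175225


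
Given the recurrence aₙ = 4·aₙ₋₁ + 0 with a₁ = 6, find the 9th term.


Computing step by step:
a_1 = 6
a_2 = 24
a_3 = 96
a_4 = 384
a_5 = 1536
a_6 = 6144
a_7 = 24576
a_8 = 98304
a_9 = 393216


a_9 = 393216


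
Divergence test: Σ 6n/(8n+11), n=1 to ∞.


lim(n→∞) 6n/(8n+11) = 6/8 = 3/4  (divide numerator and denominator by n)
lim aₙ = 3/4 ≠ 0 → series DIVERGES

Diverges (lim aₙ = 3/4 ≠ 0)


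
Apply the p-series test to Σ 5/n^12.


p-series test: Σ c/n^p converges if p > 1, diverges if p ≤ 1 (constant c > 0 doesn't affect convergence).
p = 12
12 > 1 → CONVERGES

Converges (p = 12 > 1)


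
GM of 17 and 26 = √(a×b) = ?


GM = √(17×26) = √442 = 21.0238

GM = 21.0238


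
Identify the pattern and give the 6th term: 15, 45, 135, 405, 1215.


Pattern: geometric (r=3)
Terms: 15, 45, 135, 405, 1215
Next term = 3645

Next term = 3645


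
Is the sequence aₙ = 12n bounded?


aₙ = 12n → as n→∞, aₙ→∞
No finite upper bound exists
The sequence is UNBOUNDED

Unbounded (aₙ → ∞ as n → ∞)


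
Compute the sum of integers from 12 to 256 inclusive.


Σₖ₌12^256 k = Σₖ₌₁^256 k − Σₖ₌₁^11 k
= 256·257/2 − 11·12/2
= 32896 − 66 = 32830

Σk = 32830


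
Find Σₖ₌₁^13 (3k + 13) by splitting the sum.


Σ(3k+13) = 3·Σk + 13·n
= 3·91 + 13·13
= 273 + 169 = 442

Σ = 442


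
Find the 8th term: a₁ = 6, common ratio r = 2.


aₙ = a₁·r^(n-1)
= 6×2^7
= 6×128
= 768

a_8 = 768


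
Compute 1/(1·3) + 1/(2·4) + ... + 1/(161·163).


1/(k(k+2)) = (1/2)·(1/k - 1/(k+2)) (partial fractions)
Telescoping: Σ = (1/2)·(1 + 1/2 - 1/162 - 1/163) = 9821/13203

Sum = 9821/13203


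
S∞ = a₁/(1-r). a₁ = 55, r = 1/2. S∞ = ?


S∞ = a₁/(1-r) = 55/(1 - 1/2)
= 55/(1/2)
= 110

S∞ = 110


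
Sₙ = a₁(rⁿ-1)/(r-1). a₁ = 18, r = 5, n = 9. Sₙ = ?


Sₙ = 18×(5^9 - 1)/(5 - 1)
= 18×(1953125 - 1)/4
= 18×1953124/4
= 8789058

S_9 = 8789058


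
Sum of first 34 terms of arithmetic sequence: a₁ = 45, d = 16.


aₙ = 45 + (34-1)×16 = 573
Sₙ = n(a₁+aₙ)/2 = 34×(45+573)/2
= 34×618/2 = 10506

S_34 = 10506


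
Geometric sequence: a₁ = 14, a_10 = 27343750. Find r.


r^(n-1) = aₙ/a₁
r^9 = 27343750/14 = 1953125
r = 1953125^(1/9)
= 5

r = 5


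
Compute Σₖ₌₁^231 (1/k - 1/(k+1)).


Telescoping: adjacent terms cancel.
= 1/1 - 1/232
= 1 - 1/232 = 231/232

Sum = 231/232


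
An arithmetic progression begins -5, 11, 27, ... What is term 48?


aₙ = a₁ + (n-1)d
= -5 + (48-1)×16
= -5 + 752
= 747

a_48 = 747


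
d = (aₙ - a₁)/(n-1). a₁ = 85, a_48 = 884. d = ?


d = (aₙ - a₁)/(n-1)
= (884 - 85)/(48-1)
= 799/47 = 17

d = 17


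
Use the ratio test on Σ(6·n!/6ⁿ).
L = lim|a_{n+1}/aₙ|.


aₙ = 6·n!/6^n
a_{n+1}/aₙ = (n+1)!/6^(n+1) × 6^n/n!  (constant 6 cancels)
= (n+1)/6
L = lim(n→∞) (n+1)/6 = ∞
L > 1 → series DIVERGES

Diverges (ratio test: L = ∞ > 1)


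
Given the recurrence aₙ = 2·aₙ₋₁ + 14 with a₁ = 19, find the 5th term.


Computing step by step:
a_1 = 19
a_2 = 52
a_3 = 118
a_4 = 250
a_5 = 514


a_5 = 514


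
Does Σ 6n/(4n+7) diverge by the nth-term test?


lim(n→∞) 6n/(4n+7) = 6/4 = 3/2  (divide numerator and denominator by n)
lim aₙ = 3/2 ≠ 0 → series DIVERGES

Diverges (lim aₙ = 3/2 ≠ 0)


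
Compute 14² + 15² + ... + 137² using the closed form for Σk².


Σₖ₌14^137 k² = Σₖ₌₁^137 k² − Σₖ₌₁^13 k²
= 137·138·275/6 − 13·14·27/6
= 866525 − 819 = 865706

Σk² = 865706


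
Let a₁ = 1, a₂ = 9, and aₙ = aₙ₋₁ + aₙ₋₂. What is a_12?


Computing iteratively: 1, 9, 10, 19, 29, 48, 77, 125, 202, 327, 529, 856
a_12 = 856

a_12 = 856


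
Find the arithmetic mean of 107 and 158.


AM = (107 + 158)/2 = 265/2 = 132.5

AM = 132.5


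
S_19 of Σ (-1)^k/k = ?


S = -1 + 1/2 - 1/3 + 1/4 - 1/5 + 1/6 - 1/7 + 1/8 ± ...
= -0.7188
(Full series converges to -ln(2) ≈ -0.6931)

S_19 = -0.7188


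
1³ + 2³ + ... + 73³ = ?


n(n+1)/2 = 73×74/2 = 2701
Σk³ = 2701² = 7295401

Σk³ = 7295401


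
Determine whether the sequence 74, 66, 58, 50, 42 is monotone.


Differences: -8, -8, -8, -8
All differences < 0 → strictly DECREASING

Monotonically decreasing


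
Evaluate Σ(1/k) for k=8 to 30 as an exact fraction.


Σₖ₌8^30 1/k = 1/8 + 1/9 + 1/10 + ... + 1/30
= 3265686320887/2329089562800
≈ 1.4021

Sum = 3265686320887/2329089562800 ≈ 1.4021


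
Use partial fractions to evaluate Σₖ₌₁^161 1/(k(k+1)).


1/(k(k+1)) = 1/k - 1/(k+1) (partial fractions)
Telescoping: Σ = 1 - 1/162 = 161/162

Sum = 161/162


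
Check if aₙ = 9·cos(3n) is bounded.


For all n, -1 ≤ cos(3n) ≤ 1, so -9 ≤ 9·cos(3n) ≤ 9
Lower bound: -9, Upper bound: 9
The sequence IS bounded

Bounded (-9 ≤ aₙ ≤ 9)


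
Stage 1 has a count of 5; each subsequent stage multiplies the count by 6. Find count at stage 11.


aₙ = a₁·r^(n-1)
= 5×6^10
= 5×60466176
= 302330880

a_11 = 302330880


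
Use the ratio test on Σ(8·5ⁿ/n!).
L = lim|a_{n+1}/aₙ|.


aₙ = 8·5^n/n!
a_{n+1}/aₙ = 5^(n+1)/(n+1)! × n!/5^n  (constant 8 cancels)
= 5/(n+1)
L = lim(n→∞) 5/(n+1) = 0
L < 1 → series CONVERGES

Converges (ratio test: L = 0 < 1)


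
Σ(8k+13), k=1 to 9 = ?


Σ(8k+13) = 8·Σk + 13·n
= 8·45 + 13·9
= 360 + 117 = 477

Σ = 477


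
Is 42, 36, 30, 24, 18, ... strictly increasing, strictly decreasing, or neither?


Differences: -6, -6, -6, -6
All differences < 0 → strictly DECREASING

Monotonically decreasing


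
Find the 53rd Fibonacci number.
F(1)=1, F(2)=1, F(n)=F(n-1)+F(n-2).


Fibonacci sequence: 1, 1, 2, 3, 5, 8, 13, 21, 34, 55, 89, ...
F(53) = 53316291173

F(53) = 53316291173


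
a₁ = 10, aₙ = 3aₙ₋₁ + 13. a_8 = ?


Computing step by step:
a_1 = 10
a_2 = 43
a_3 = 142
a_4 = 439
a_5 = 1330
a_6 = 4003
a_7 = 12022
a_8 = 36079


a_8 = 36079


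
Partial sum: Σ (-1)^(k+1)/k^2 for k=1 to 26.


S = 1 - 1/4 + 1/9 - 1/16 + 1/25 - 1/36 + 1/49 - 1/64 ± ...
= 0.8218
(Full series converges to +π²/12 ≈ +0.8225)

S_26 = 0.8218


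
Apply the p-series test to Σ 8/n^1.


p-series test: Σ c/n^p converges if p > 1, diverges if p ≤ 1 (constant c > 0 doesn't affect convergence).
p = 1
1 ≤ 1 → DIVERGES

Diverges (p = 1 ≤ 1)


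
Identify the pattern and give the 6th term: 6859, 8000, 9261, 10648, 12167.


Pattern: perfect cubes: n³
Terms: 6859, 8000, 9261, 10648, 12167
Next term = 13824

Next term = 13824


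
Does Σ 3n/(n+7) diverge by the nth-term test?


lim(n→∞) 3n/(n+7) = 3/1 = 3  (divide numerator and denominator by n)
lim aₙ = 3 ≠ 0 → series DIVERGES

Diverges (lim aₙ = 3 ≠ 0)


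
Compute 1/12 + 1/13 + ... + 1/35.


Σₖ₌12^35 1/k = 1/12 + 1/13 + 1/14 + ... + 1/35
= 23246993153717/20629078984800
≈ 1.1269

Sum = 23246993153717/20629078984800 ≈ 1.1269


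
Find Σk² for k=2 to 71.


Σₖ₌2^71 k² = Σₖ₌₁^71 k² − Σₖ₌₁^1 k²
= 71·72·143/6 − 1·2·3/6
= 121836 − 1 = 121835

Σk² = 121835


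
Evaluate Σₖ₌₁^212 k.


n(n+1)/2 = 212×213/2 = 45156/2 = 22578

Σk = 22578


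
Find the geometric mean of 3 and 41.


GM = √(3×41) = √123 = 11.0905

GM = 11.0905


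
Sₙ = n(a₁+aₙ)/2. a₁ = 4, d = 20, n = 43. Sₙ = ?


aₙ = 4 + (43-1)×20 = 844
Sₙ = n(a₁+aₙ)/2 = 43×(4+844)/2
= 43×848/2 = 18232

S_43 = 18232


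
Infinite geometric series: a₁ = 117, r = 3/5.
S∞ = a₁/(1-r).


S∞ = a₁/(1-r) = 117/(1 - 3/5)
= 117/(2/5)
= 585/2

S∞ = 585/2


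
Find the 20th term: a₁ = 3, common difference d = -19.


aₙ = a₁ + (n-1)d
= 3 + (20-1)×-19
= 3 - 361
= -358

a_20 = -358


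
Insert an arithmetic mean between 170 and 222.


AM = (170 + 222)/2 = 392/2 = 196

AM = 196


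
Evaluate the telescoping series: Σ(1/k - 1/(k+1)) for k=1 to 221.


Telescoping: adjacent terms cancel.
= 1/1 - 1/222
= 1 - 1/222 = 221/222

Sum = 221/222


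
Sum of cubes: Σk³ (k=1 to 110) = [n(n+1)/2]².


n(n+1)/2 = 110×111/2 = 6105
Σk³ = 6105² = 37271025

Σk³ = 37271025


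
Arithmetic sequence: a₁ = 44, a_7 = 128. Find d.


d = (aₙ - a₁)/(n-1)
= (128 - 44)/(7-1)
= 84/6 = 14

d = 14


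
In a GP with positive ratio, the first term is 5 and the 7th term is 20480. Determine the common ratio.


r^(n-1) = aₙ/a₁
r^6 = 20480/5 = 4096
r = 4096^(1/6)
= ±4; taking r > 0 gives r = 4

r = 4


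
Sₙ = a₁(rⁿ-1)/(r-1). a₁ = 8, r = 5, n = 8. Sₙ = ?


Sₙ = 8×(5^8 - 1)/(5 - 1)
= 8×(390625 - 1)/4
= 8×390624/4
= 781248

S_8 = 781248


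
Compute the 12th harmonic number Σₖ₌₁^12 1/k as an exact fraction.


H_12 = 1/1 + 1/2 + 1/3 + ... + 1/12
= 86021/27720
≈ 3.1032

H_12 = 86021/27720 ≈ 3.1032


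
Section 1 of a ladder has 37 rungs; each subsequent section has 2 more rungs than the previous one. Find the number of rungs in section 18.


aₙ = a₁ + (n-1)d
= 37 + (18-1)×2
= 37 + 34
= 71

a_18 = 71


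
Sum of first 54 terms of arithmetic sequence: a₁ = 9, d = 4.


aₙ = 9 + (54-1)×4 = 221
Sₙ = n(a₁+aₙ)/2 = 54×(9+221)/2
= 54×230/2 = 6210

S_54 = 6210


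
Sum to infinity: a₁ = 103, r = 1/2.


S∞ = a₁/(1-r) = 103/(1 - 1/2)
= 103/(1/2)
= 206

S∞ = 206


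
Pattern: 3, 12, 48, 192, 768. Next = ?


Pattern: geometric (r=4)
Terms: 3, 12, 48, 192, 768
Next term = 3072

Next term = 3072


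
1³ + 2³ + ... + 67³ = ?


n(n+1)/2 = 67×68/2 = 2278
Σk³ = 2278² = 5189284

Σk³ = 5189284


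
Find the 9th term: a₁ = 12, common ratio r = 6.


aₙ = a₁·r^(n-1)
= 12×6^8
= 12×1679616
= 20155392

a_9 = 20155392


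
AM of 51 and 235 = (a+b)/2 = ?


AM = (51 + 235)/2 = 286/2 = 143

AM = 143


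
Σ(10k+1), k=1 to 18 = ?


Σ(10k+1) = 10·Σk + 1·n
= 10·171 + 1·18
= 1710 + 18 = 1728

Σ = 1728


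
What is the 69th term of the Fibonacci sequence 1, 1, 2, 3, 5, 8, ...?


Fibonacci sequence: 1, 1, 2, 3, 5, 8, 13, 21, 34, 55, 89, ...
F(69) = 117669030460994

F(69) = 117669030460994


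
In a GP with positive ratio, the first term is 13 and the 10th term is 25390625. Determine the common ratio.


r^(n-1) = aₙ/a₁
r^9 = 25390625/13 = 1953125
r = 1953125^(1/9)
= 5

r = 5


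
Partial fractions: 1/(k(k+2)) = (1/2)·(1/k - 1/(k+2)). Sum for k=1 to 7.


1/(k(k+2)) = (1/2)·(1/k - 1/(k+2)) (partial fractions)
Telescoping: Σ = (1/2)·(1 + 1/2 - 1/8 - 1/9) = 91/144

Sum = 91/144


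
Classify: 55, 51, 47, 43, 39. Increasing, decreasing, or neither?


Differences: -4, -4, -4, -4
All differences < 0 → strictly DECREASING

Monotonically decreasing


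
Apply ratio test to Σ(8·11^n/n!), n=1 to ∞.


aₙ = 8·11^n/n!
a_{n+1}/aₙ = 11^(n+1)/(n+1)! × n!/11^n  (constant 8 cancels)
= 11/(n+1)
L = lim(n→∞) 11/(n+1) = 0
L < 1 → series CONVERGES

Converges (ratio test: L = 0 < 1)


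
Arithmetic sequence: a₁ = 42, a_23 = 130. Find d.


d = (aₙ - a₁)/(n-1)
= (130 - 42)/(23-1)
= 88/22 = 4

d = 4


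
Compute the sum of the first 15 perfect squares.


n = 15
n(n+1)(2n+1)/6 = 15×16×31/6
= 7440/6 = 1240

Σk² = 1240


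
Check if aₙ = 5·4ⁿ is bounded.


aₙ = 5·4ⁿ → as n→∞, aₙ→∞ (since base 4 > 1)
No finite upper bound exists
The sequence is UNBOUNDED

Unbounded (aₙ → ∞ as n → ∞)


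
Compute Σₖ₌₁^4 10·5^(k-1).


Sₙ = 10×(5^4 - 1)/(5 - 1)
= 10×(625 - 1)/4
= 10×624/4
= 1560

S_4 = 1560


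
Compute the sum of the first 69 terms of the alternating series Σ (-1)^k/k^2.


S = -1 + 1/4 - 1/9 + 1/16 - 1/25 + 1/36 - 1/49 + 1/64 ± ...
= -0.8226
(Full series converges to -π²/12 ≈ -0.8225)

S_69 = -0.8226


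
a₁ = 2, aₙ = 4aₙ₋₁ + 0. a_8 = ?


Computing step by step:
a_1 = 2
a_2 = 8
a_3 = 32
a_4 = 128
a_5 = 512
a_6 = 2048
a_7 = 8192
a_8 = 32768


a_8 = 32768


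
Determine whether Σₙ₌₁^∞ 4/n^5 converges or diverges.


p-series test: Σ c/n^p converges if p > 1, diverges if p ≤ 1 (constant c > 0 doesn't affect convergence).
p = 5
5 > 1 → CONVERGES

Converges (p = 5 > 1)


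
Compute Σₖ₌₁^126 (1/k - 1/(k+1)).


Telescoping: adjacent terms cancel.
= 1/1 - 1/127
= 1 - 1/127 = 126/127

Sum = 126/127


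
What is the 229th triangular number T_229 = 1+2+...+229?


n(n+1)/2 = 229×230/2 = 52670/2 = 26335

Σk = 26335


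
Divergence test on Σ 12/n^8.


lim(n→∞) 12/n^8 = 0
lim aₙ = 0 → nth-term test is INCONCLUSIVE
(Need other tests; this is actually a convergent p-series with p=8 > 1)

Inconclusive (lim aₙ = 0; need another test)


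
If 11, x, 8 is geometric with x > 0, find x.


GM = √(11×8) = √88 = 9.3808

GM = 9.3808


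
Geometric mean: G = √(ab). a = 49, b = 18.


GM = √(49×18) = √882 = 29.6985

GM = 29.6985


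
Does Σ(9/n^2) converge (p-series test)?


p-series test: Σ c/n^p converges if p > 1, diverges if p ≤ 1 (constant c > 0 doesn't affect convergence).
p = 2
2 > 1 → CONVERGES

Converges (p = 2 > 1)


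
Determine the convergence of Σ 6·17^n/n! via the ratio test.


aₙ = 6·17^n/n!
a_{n+1}/aₙ = 17^(n+1)/(n+1)! × n!/17^n  (constant 6 cancels)
= 17/(n+1)
L = lim(n→∞) 17/(n+1) = 0
L < 1 → series CONVERGES

Converges (ratio test: L = 0 < 1)


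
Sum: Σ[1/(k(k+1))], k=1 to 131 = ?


1/(k(k+1)) = 1/k - 1/(k+1) (partial fractions)
Telescoping: Σ = 1 - 1/132 = 131/132

Sum = 131/132


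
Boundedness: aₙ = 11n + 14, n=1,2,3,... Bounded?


aₙ = 11n + 14 → as n→∞, aₙ→∞
No finite upper bound exists
The sequence is UNBOUNDED

Unbounded (aₙ → ∞ as n → ∞)
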